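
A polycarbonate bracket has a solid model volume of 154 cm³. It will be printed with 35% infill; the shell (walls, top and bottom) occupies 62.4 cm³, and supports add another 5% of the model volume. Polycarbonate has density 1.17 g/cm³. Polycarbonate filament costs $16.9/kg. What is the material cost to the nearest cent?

Infill region = 154 − 62.4 = 91.6 cm³.
Infill deposited = 0.35 × 91.6 = 32.06 cm³.
Support = 0.05 × 154, so 7.7 cm³.
Deposited volume: 62.4 + 32.06 + 7.7 → 102.16 cm³.
Mass: 102.16 × 1.17 → 119.5272 g.
Cost = 119.5272 g / 1000 × $16.9/kg = $2.02.

$2.02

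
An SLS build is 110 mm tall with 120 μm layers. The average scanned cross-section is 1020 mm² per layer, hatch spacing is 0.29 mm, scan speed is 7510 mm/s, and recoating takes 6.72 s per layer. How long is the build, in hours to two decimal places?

1.83 hours

Number of layers: 110 / 0.12 → 917 (rounded up).
Per-layer scan distance: 1020 / 0.29 → 3517.2 mm.
Per-layer scan time: 3517.2 / 7510 → 0.4683 s.
Per-layer time: 0.4683 + 6.72 → 7.1883 s.
Build time = 917 × 7.1883 = 6591.6711 s = 1.83 hours.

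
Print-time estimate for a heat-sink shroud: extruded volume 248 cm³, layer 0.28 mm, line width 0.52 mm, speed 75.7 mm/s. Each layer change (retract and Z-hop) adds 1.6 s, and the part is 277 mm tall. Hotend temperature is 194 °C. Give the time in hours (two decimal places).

Line area = 0.28 × 0.52 = 0.1456 mm².
Path length: 248000 mm³ / 0.1456 mm² → 1703296.7 mm.
Print-move time = 1703296.7 / 75.7, so 22500.6 s.
Layer count = ceil(277 / 0.28) = 990.
Z-hop total: 990 × 1.6 → 1584 s.
Total = 22500.6 + 1584 = 24084.6 s = 6.69 hours.

6.69 hours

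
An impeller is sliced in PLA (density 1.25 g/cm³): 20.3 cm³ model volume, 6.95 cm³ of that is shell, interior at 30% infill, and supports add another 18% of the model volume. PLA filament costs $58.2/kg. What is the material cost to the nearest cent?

$1.06

Volume inside the shell: 20.3 − 6.95 → 13.35 cm³.
Infill volume: 0.30 × 13.35 → 4.005 cm³.
Support = 0.18 × 20.3, so 3.654 cm³.
Deposited volume: 6.95 + 4.005 + 3.654 → 14.609 cm³.
Mass: 14.609 × 1.25 → 18.26125 g.
At $58.2/kg: 18.26125/1000 × 58.2 = $1.06.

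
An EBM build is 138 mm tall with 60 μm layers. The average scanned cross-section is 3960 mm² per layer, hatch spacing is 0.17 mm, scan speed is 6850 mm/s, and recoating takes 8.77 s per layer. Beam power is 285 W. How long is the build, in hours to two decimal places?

Number of layers: 138 / 0.06 → 2300 (rounded up).
Per-layer scan distance: 3960 / 0.17 → 23294.1 mm.
Scan time per layer: 23294.1 / 6850 → 3.4006 s.
Time per layer = 3.4006 + 8.77 = 12.1706 s.
Build time = 2300 × 12.1706 = 27992.38 s = 7.78 hours.

7.78 hours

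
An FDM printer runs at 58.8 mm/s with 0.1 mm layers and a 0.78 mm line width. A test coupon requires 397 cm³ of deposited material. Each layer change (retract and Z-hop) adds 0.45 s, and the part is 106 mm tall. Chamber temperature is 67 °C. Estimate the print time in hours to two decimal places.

Bead cross-section = 0.1 × 0.78, so 0.078 mm².
Total extruded path = 397000/0.078 = 5089743.6 mm.
Time extruding: 5089743.6 / 58.8 → 86560.3 s.
Layers = ⌈106/0.1⌉ = 1060.
Non-print overhead = 1060 × 0.45 = 477 s.
Total = 86560.3 + 477 = 87037.3 s = 24.18 hours.

24.18 hours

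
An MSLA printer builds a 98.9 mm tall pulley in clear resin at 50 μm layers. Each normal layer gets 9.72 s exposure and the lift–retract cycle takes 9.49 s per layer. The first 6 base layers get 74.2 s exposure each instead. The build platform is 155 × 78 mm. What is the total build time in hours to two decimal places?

Layer count = ceil(98.9 / 0.05) = 1978.
Bottom layers = 6 × (74.2 + 9.49) = 502.14 s.
Remaining layers: 1972 × (9.72 + 9.49) → 37882.12 s.
Sum: 502.14 + 37882.12 = 38384.26 s → 10.66 hours.

10.66 hours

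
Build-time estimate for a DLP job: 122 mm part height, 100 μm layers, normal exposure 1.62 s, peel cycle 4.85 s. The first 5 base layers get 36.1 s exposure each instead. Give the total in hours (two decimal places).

Layers = ⌈122/0.1⌉ = 1220.
Bottom layers = 5 × (36.1 + 4.85), so 204.75 s.
Remaining layers: 1215 × (1.62 + 4.85) → 7861.05 s.
Total = 204.75 + 7861.05 = 8065.8 s = 2.24 hours.

2.24 hours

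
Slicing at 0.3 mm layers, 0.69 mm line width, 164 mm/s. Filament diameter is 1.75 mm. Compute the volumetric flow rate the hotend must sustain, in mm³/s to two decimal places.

Bead cross-section: 0.3 × 0.69 → 0.207 mm².
Volumetric flow = 164 × 0.207 = 33.95 mm³/s.

33.95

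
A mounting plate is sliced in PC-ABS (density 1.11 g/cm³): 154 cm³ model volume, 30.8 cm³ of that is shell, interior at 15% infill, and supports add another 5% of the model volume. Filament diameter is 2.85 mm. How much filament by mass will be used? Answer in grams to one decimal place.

63.2 g

Infill region = 154 − 30.8 = 123.2 cm³.
Deposited infill: 0.15 × 123.2 → 18.48 cm³.
Support = 0.05 × 154, so 7.7 cm³.
Total printed volume = 30.8 + 18.48 + 7.7 = 56.98 cm³.
Mass = 56.98 × 1.11, so 63.2478 g.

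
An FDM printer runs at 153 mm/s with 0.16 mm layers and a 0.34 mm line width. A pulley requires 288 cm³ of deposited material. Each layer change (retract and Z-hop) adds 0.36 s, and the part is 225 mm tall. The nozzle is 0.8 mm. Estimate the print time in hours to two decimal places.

9.75 hours

Bead cross-section = 0.16 × 0.34, so 0.0544 mm².
Total extruded path = 288000/0.0544 = 5294117.6 mm.
Extrusion time = 5294117.6 / 153 = 34602.1 s.
Layers = ⌈225/0.16⌉ = 1407.
Layer-change overhead: 1407 × 0.36 → 506.52 s.
Altogether 34602.1 + 506.52 = 35108.62 s, i.e. 9.75 hours.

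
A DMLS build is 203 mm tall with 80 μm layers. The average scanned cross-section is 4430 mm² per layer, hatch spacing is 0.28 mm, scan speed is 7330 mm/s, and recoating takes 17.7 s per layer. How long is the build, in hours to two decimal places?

14.00 hours

Number of layers: 203 / 0.08 → 2538 (rounded up).
Scan path per layer: 4430 / 0.28 → 15821.4 mm.
Scan time per layer = 15821.4 / 7330, so 2.1584 s.
Layer cycle = 2.1584 + 17.7 = 19.8584 s.
2538 layers × 19.8584 s/layer = 50400.6192 s, i.e. 14.00 hours.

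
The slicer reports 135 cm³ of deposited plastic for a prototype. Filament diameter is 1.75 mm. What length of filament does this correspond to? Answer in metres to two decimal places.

Filament cross-section = π × (1.75/2)² = 2.4053 mm².
Length = 135 cm³ / 2.4053 mm² = 135000 / 2.4053 = 56126.05 mm = 56.13 m.

56.13 m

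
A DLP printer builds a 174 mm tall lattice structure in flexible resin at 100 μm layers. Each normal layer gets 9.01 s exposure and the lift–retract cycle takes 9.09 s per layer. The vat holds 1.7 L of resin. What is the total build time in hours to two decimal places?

8.75 hours

Layer count = ceil(174 / 0.1) = 1740.
Per-layer time = 9.01 + 9.09, so 18.1 s.
Build time: 1740 × 18.1 s = 31494 s, i.e. 8.75 hours.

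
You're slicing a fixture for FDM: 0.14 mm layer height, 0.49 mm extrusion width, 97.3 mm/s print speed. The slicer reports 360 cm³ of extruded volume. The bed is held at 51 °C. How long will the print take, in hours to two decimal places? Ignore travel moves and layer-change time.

Extrusion cross-section: 0.14 × 0.49 → 0.0686 mm².
Path length: 360000 mm³ / 0.0686 mm² → 5247813.4 mm.
Print-move time: 5247813.4 / 97.3 → 53934.4 s.
53934.4 s = 14.98 hours.

14.98 hours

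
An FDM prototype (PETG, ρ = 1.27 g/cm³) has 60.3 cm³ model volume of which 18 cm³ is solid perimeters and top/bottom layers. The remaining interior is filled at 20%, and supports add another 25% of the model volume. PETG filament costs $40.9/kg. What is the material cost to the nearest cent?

$2.16

Infill region: 60.3 − 18 → 42.3 cm³.
Infill volume = 0.20 × 42.3, so 8.46 cm³.
Support = 0.25 × 60.3 = 15.075 cm³.
Total printed volume = 18 + 8.46 + 15.075, so 41.535 cm³.
Mass = 41.535 × 1.27 = 52.74945 g.
At $40.9/kg: 52.74945/1000 × 40.9 = $2.16.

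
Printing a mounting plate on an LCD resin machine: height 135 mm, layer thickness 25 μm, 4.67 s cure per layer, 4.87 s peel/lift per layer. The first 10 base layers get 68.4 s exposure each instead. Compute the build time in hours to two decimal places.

Number of layers: 135 / 0.025 → 5400 (rounded up).
Burn-in layers = 10 × (68.4 + 4.87) = 732.7 s.
Remaining layers: 5390 × (4.67 + 4.87) → 51420.6 s.
Sum: 732.7 + 51420.6 = 52153.3 s → 14.49 hours.

14.49 hours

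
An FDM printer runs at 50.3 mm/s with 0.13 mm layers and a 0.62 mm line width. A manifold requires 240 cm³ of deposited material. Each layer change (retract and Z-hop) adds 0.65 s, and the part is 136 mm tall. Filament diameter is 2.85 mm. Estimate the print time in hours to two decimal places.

Line area = 0.13 × 0.62 = 0.0806 mm².
Total extruded path = 240000/0.0806 = 2977667.5 mm.
Time extruding = 2977667.5 / 50.3, so 59198.2 s.
Layer count = ceil(136 / 0.13) = 1047.
Non-print overhead = 1047 × 0.65, so 680.55 s.
Altogether 59198.2 + 680.55 = 59878.75 s, i.e. 16.63 hours.

16.63 hours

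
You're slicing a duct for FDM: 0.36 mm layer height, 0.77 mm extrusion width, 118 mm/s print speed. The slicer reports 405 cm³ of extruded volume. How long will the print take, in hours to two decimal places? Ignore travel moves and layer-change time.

Bead cross-section = 0.36 × 0.77, so 0.2772 mm².
Toolpath length = 405 cm³ / 0.2772 mm² = 405000 / 0.2772 = 1461039 mm.
Time extruding = 1461039 / 118 = 12381.7 s.
12381.7 s = 3.44 hours.

3.44 hours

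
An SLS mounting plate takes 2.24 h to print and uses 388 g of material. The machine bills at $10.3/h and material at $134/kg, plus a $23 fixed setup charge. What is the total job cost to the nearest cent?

$98.06

Machine cost = 10.3 × 2.24, so $23.072.
Feedstock cost = 134 × 388/1000, so $51.992.
Total = 23.072 + 51.992 + 23 = 98.064 ≈ $98.06.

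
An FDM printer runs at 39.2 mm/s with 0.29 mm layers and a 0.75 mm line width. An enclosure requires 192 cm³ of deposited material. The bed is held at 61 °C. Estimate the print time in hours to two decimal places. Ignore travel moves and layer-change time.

Extrusion cross-section = 0.29 × 0.75, so 0.2175 mm².
Total extruded path = 192000/0.2175 = 882758.6 mm.
Time extruding: 882758.6 / 39.2 → 22519.4 s.
Converting: 22519.4 s = 6.26 hours.

6.26 hours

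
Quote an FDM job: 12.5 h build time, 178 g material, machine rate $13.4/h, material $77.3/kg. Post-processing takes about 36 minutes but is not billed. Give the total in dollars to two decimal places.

Machine cost = 13.4 × 12.5, so $167.50.
Material cost = 77.3 × 178/1000 = $13.7594.
Total = 167.50 + 13.7594 = 181.2594 ≈ $181.26.

$181.26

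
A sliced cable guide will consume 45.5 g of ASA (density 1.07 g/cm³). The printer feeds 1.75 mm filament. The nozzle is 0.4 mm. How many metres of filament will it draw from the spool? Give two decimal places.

Volume = 45.5 g / 1.07 g·cm⁻³ = 42.5234 cm³ = 42523.4 mm³.
Cross-section of 1.75 mm filament: π·(1.75/2)² = 2.4053 mm².
L = V/A = 42523.4/2.4053 = 17679.04 mm → 17.68 m.

17.68 m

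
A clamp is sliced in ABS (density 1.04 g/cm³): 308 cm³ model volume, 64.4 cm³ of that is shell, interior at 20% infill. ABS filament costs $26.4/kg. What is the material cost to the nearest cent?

$3.11

Infill region = 308 − 64.4 = 243.6 cm³.
Infill deposited: 0.20 × 243.6 → 48.72 cm³.
Total printed volume = 64.4 + 48.72 = 113.12 cm³.
Mass = 113.12 × 1.04, so 117.6448 g.
At $26.4/kg: 117.6448/1000 × 26.4 = $3.11.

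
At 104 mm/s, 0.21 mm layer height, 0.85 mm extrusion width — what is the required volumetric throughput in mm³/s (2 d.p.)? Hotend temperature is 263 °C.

A: 0.21 × 0.85 → 0.1785 mm².
Volumetric flow = 104 × 0.1785 = 18.56 mm³/s.

18.56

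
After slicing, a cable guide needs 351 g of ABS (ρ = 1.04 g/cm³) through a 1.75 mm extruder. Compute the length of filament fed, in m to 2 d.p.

140.32 m

Extruded volume: 351/1.04 = 337.5 cm³ (337500 mm³).
Cross-section of 1.75 mm filament: π·(1.75/2)² = 2.4053 mm².
Length = 337500 / 2.4053 = 140315.14 mm = 140.32 m.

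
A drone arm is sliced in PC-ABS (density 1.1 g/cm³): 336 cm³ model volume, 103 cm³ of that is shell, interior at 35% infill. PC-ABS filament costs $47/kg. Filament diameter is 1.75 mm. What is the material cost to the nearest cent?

Infill region = 336 − 103, so 233 cm³.
Deposited infill: 0.35 × 233 → 81.55 cm³.
Total printed volume = 103 + 81.55, so 184.55 cm³.
Mass = 184.55 × 1.1 = 203.005 g.
Cost = 203.005 g / 1000 × $47/kg = $9.54.

$9.54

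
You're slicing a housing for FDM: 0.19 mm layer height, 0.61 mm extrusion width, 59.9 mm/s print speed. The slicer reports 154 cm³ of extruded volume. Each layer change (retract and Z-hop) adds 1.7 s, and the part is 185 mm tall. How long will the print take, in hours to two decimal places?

6.62 hours

Line area = 0.19 × 0.61, so 0.1159 mm².
Toolpath length = 154 cm³ / 0.1159 mm² = 154000 / 0.1159 = 1328731.7 mm.
Time extruding = 1328731.7 / 59.9 = 22182.5 s.
Number of layers: 185 / 0.19 → 974 (rounded up).
Layer-change overhead = 974 × 1.7 = 1655.8 s.
Altogether 22182.5 + 1655.8 = 23838.3 s, i.e. 6.62 hours.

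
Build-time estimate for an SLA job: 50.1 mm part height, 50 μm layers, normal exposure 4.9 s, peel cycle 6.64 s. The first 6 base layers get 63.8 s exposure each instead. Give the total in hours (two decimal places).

Layer count = ceil(50.1 / 0.05) = 1002.
Base layers: 6 × (63.8 + 6.64) → 422.64 s.
Regular layers = 996 × (4.9 + 6.64), so 11493.84 s.
Total = 422.64 + 11493.84 = 11916.48 s = 3.31 hours.

3.31 hours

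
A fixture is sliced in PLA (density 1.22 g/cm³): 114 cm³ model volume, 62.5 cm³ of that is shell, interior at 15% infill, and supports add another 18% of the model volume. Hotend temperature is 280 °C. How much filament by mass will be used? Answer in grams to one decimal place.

Infill region = 114 − 62.5, so 51.5 cm³.
Infill deposited = 0.15 × 51.5 = 7.725 cm³.
Support = 0.18 × 114 = 20.52 cm³.
Total printed volume: 62.5 + 7.725 + 20.52 → 90.745 cm³.
Mass: 90.745 × 1.22 → 110.7089 g.

110.7 g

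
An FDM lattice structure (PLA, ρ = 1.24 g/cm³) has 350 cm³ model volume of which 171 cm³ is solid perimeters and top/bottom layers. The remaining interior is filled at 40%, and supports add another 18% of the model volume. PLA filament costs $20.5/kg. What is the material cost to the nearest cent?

$7.77

Interior volume = 350 − 171 = 179 cm³.
Infill volume = 0.40 × 179, so 71.6 cm³.
Support = 0.18 × 350 = 63 cm³.
Total printed volume = 171 + 71.6 + 63, so 305.6 cm³.
Mass: 305.6 × 1.24 → 378.944 g.
Cost = 378.944 g / 1000 × $20.5/kg = $7.77.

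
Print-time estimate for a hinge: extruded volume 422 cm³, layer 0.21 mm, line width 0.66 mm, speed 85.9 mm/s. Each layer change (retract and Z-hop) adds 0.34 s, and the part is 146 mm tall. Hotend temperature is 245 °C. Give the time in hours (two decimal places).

Line area = 0.21 × 0.66 = 0.1386 mm².
Path length: 422000 mm³ / 0.1386 mm² → 3044733 mm.
Time extruding = 3044733 / 85.9, so 35445.1 s.
Layers = ⌈146/0.21⌉ = 696.
Layer-change overhead = 696 × 0.34, so 236.64 s.
Total = 35445.1 + 236.64 = 35681.74 s = 9.91 hours.

9.91 hours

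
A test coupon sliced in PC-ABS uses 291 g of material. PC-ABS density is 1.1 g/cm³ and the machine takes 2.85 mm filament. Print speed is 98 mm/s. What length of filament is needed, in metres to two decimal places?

41.47 m

Volume = 291 g / 1.1 g·cm⁻³ = 264.5455 cm³ = 264545.5 mm³.
Cross-section of 2.85 mm filament: π·(2.85/2)² = 6.3794 mm².
Length = 264545.5 / 6.3794 = 41468.71 mm = 41.47 m.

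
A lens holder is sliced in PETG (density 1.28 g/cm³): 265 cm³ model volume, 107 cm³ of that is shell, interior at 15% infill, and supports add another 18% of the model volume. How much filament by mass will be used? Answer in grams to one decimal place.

Volume inside the shell = 265 − 107 = 158 cm³.
Deposited infill = 0.15 × 158 = 23.7 cm³.
Support = 0.18 × 265, so 47.7 cm³.
Deposited volume: 107 + 23.7 + 47.7 → 178.4 cm³.
Mass = 178.4 × 1.28 = 228.352 g.

228.4 g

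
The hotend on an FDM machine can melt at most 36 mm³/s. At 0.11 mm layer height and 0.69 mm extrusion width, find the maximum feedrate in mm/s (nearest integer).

Bead cross-section: 0.11 × 0.69 → 0.0759 mm².
v_max = Q/A = 36/0.0759 = 474.31 mm/s → 474 mm/s.

474 mm/s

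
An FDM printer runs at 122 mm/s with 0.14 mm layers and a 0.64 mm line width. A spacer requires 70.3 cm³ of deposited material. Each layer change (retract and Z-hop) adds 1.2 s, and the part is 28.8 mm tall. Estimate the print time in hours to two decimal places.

Bead cross-section = 0.14 × 0.64, so 0.0896 mm².
Path length: 70300 mm³ / 0.0896 mm² → 784598.2 mm.
Print-move time: 784598.2 / 122 → 6431.1 s.
Number of layers: 28.8 / 0.14 → 206 (rounded up).
Z-hop total = 206 × 1.2 = 247.2 s.
Altogether 6431.1 + 247.2 = 6678.3 s, i.e. 1.86 hours.

1.86 hours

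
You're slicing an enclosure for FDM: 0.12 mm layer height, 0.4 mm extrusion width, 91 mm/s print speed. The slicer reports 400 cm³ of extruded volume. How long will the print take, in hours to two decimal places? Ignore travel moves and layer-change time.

Bead cross-section = 0.12 × 0.4, so 0.048 mm².
Toolpath length = 400 cm³ / 0.048 mm² = 400000 / 0.048 = 8333333.3 mm.
Time extruding = 8333333.3 / 91 = 91575.1 s.
That's 91575.1 s → 25.44 hours.

25.44 hours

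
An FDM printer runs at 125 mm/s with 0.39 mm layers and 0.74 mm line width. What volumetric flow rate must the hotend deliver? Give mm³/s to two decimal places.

A = 0.39 × 0.74, so 0.2886 mm².
Volumetric flow = 125 × 0.2886 = 36.08 mm³/s.

36.08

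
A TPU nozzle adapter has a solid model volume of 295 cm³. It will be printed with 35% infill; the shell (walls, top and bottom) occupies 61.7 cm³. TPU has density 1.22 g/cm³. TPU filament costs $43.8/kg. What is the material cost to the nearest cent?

$7.66

Interior volume: 295 − 61.7 → 233.3 cm³.
Infill volume: 0.35 × 233.3 → 81.655 cm³.
Total extruded: 61.7 + 81.655 → 143.355 cm³.
Mass: 143.355 × 1.22 → 174.8931 g.
Cost = 174.8931 g / 1000 × $43.8/kg = $7.66.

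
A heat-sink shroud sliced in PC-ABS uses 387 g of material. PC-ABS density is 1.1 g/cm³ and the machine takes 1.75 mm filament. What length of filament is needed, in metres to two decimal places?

146.27 m

Extruded volume: 387/1.1 = 351.8182 cm³ (351818.2 mm³).
A = π r² = π × 0.875² = 2.4053 mm².
L = V/A = 351818.2/2.4053 = 146267.91 mm → 146.27 m.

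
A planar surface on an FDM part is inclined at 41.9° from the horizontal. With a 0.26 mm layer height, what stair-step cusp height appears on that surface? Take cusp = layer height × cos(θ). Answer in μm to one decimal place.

193.5 μm

h_c = t·cos θ = 0.26 × 0.7443 = 0.193518 mm (193.5 μm).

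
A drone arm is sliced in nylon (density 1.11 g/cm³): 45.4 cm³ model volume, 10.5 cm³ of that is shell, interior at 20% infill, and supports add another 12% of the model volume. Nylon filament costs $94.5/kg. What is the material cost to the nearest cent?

$2.41

Volume inside the shell = 45.4 − 10.5, so 34.9 cm³.
Deposited infill = 0.20 × 34.9, so 6.98 cm³.
Support = 0.12 × 45.4 = 5.448 cm³.
Total extruded = 10.5 + 6.98 + 5.448, so 22.928 cm³.
Mass: 22.928 × 1.11 → 25.45008 g.
At $94.5/kg: 25.45008/1000 × 94.5 = $2.41.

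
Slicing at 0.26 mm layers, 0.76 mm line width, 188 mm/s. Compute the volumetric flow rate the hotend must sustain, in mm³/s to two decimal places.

Bead cross-section: 0.26 × 0.76 → 0.1976 mm².
Q = v·A = 188 × 0.1976 = 37.15 mm³/s.

37.15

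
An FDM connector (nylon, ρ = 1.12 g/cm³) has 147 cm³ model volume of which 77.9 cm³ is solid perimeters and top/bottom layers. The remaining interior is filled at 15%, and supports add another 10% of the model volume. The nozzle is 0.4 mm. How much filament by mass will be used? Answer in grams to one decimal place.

115.3 g

Volume inside the shell = 147 − 77.9 = 69.1 cm³.
Infill deposited = 0.15 × 69.1 = 10.365 cm³.
Support = 0.10 × 147, so 14.7 cm³.
Total printed volume = 77.9 + 10.365 + 14.7, so 102.965 cm³.
Mass = 102.965 × 1.12 = 115.3208 g.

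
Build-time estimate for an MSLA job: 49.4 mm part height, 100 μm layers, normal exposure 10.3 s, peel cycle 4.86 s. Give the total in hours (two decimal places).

2.08 hours

Layers = ⌈49.4/0.1⌉ = 494.
Each layer takes = 10.3 + 4.86 = 15.16 s.
Build time: 494 × 15.16 s = 7489.04 s, i.e. 2.08 hours.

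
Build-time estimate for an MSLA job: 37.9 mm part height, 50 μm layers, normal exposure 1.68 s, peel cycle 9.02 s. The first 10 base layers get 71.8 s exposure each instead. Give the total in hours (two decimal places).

2.45 hours

Layer count = ceil(37.9 / 0.05) = 758.
Burn-in layers = 10 × (71.8 + 9.02), so 808.2 s.
Remaining layers = 748 × (1.68 + 9.02) = 8003.6 s.
Total = 808.2 + 8003.6 = 8811.8 s = 2.45 hours.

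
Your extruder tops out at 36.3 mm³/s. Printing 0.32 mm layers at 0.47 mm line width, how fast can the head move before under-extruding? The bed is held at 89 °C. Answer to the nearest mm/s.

A = 0.32 × 0.47 = 0.1504 mm².
Max speed = 36.3 / 0.1504 = 241.36 ≈ 241 mm/s.

241 mm/s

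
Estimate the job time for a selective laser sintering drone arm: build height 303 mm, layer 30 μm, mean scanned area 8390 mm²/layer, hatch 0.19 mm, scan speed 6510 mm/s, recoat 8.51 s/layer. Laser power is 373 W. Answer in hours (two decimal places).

42.91 hours

Layer count = ceil(303 / 0.03) = 10100.
Hatch length per layer = 8390 / 0.19 = 44157.9 mm.
Per-layer scan time = 44157.9 / 6510, so 6.7831 s.
Per-layer time: 6.7831 + 8.51 → 15.2931 s.
10100 layers × 15.2931 s/layer = 154460.31 s, i.e. 42.91 hours.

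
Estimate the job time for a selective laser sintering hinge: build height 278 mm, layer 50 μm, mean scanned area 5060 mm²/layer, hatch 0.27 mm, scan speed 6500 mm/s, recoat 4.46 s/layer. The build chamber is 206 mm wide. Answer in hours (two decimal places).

11.34 hours

Layer count = ceil(278 / 0.05) = 5560.
Hatch length per layer: 5060 / 0.27 → 18740.7 mm.
Laser time per layer = 18740.7 / 6500, so 2.8832 s.
Time per layer = 2.8832 + 4.46, so 7.3432 s.
Total: 5560 × 7.3432 s = 40828.192 s → 11.34 hours.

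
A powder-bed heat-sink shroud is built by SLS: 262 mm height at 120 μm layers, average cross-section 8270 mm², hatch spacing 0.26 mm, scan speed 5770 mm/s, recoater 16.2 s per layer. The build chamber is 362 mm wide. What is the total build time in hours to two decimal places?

Layers = ⌈262/0.12⌉ = 2184.
Hatch length per layer = 8270 / 0.26 = 31807.7 mm.
Scan time per layer: 31807.7 / 5770 → 5.5126 s.
Time per layer: 5.5126 + 16.2 → 21.7126 s.
Build time = 2184 × 21.7126 = 47420.3184 s = 13.17 hours.

13.17 hours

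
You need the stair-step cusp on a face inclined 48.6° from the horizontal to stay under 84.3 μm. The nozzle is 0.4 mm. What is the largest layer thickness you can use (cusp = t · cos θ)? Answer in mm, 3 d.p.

cos(48.6°) = 0.6613; t_max = 0.0843/0.6613 = 0.127 mm.

0.127 mm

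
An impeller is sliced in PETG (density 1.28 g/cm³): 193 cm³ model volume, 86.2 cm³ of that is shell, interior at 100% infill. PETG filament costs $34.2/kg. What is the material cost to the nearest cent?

$8.45

Interior volume = 193 − 86.2, so 106.8 cm³.
Deposited infill: 1.00 × 106.8 → 106.8 cm³.
Total printed volume = 86.2 + 106.8 = 193 cm³.
Mass = 193 × 1.28, so 247.04 g.
Cost = 247.04 g / 1000 × $34.2/kg = $8.45.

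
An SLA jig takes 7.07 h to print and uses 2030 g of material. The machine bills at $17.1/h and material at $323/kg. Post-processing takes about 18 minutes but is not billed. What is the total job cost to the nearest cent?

$776.59

Machine-time cost: 17.1 × 7.07 → $120.897.
Feedstock cost = 323 × 2030/1000, so $655.69.
Job cost: 120.897 + 655.69 = 776.587 ≈ $776.59.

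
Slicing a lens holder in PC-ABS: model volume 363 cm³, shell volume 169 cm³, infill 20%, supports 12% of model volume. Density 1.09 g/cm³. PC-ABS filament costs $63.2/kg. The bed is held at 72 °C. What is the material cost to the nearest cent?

$17.32

Interior volume = 363 − 169 = 194 cm³.
Deposited infill: 0.20 × 194 → 38.8 cm³.
Support = 0.12 × 363 = 43.56 cm³.
Total printed volume: 169 + 38.8 + 43.56 → 251.36 cm³.
Mass = 251.36 × 1.09 = 273.9824 g.
Cost = 273.9824 g / 1000 × $63.2/kg = $17.32.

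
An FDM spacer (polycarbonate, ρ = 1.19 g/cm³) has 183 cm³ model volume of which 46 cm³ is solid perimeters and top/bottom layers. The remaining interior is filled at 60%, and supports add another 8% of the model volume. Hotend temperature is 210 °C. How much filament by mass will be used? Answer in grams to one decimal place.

170.0 g

Infill region = 183 − 46, so 137 cm³.
Deposited infill = 0.60 × 137 = 82.2 cm³.
Support = 0.08 × 183, so 14.64 cm³.
Deposited volume = 46 + 82.2 + 14.64, so 142.84 cm³.
Mass = 142.84 × 1.19, so 169.9796 g.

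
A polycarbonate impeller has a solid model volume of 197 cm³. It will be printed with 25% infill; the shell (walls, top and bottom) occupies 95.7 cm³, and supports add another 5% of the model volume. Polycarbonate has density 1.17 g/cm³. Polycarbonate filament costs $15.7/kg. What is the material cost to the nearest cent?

Interior volume = 197 − 95.7 = 101.3 cm³.
Deposited infill = 0.25 × 101.3 = 25.325 cm³.
Support = 0.05 × 197, so 9.85 cm³.
Total printed volume = 95.7 + 25.325 + 9.85, so 130.875 cm³.
Mass: 130.875 × 1.17 → 153.12375 g.
Cost = 153.12375 g / 1000 × $15.7/kg = $2.40.

$2.40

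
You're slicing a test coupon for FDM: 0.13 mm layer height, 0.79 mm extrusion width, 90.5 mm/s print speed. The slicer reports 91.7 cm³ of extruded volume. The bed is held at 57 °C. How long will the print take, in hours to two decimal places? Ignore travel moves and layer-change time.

Line area: 0.13 × 0.79 → 0.1027 mm².
Path length: 91700 mm³ / 0.1027 mm² → 892891.9 mm.
Print-move time: 892891.9 / 90.5 → 9866.2 s.
Converting: 9866.2 s = 2.74 hours.

2.74 hours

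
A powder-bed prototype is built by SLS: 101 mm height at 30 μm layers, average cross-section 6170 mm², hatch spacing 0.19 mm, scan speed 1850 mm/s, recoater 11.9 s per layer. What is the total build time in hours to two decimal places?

Layer count = ceil(101 / 0.03) = 3367.
Hatch length per layer: 6170 / 0.19 → 32473.7 mm.
Laser time per layer = 32473.7 / 1850, so 17.5534 s.
Layer cycle: 17.5534 + 11.9 → 29.4534 s.
3367 layers × 29.4534 s/layer = 99169.5978 s, i.e. 27.55 hours.

27.55 hours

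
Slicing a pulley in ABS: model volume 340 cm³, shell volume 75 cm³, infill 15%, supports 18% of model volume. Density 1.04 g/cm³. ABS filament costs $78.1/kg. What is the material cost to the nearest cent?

$14.29

Volume inside the shell = 340 − 75 = 265 cm³.
Infill volume = 0.15 × 265 = 39.75 cm³.
Support = 0.18 × 340, so 61.2 cm³.
Total extruded = 75 + 39.75 + 61.2, so 175.95 cm³.
Mass: 175.95 × 1.04 → 182.988 g.
At $78.1/kg: 182.988/1000 × 78.1 = $14.29.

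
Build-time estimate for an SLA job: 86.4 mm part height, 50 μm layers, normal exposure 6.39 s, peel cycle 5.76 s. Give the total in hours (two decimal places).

Layers = ⌈86.4/0.05⌉ = 1728.
Each layer takes = 6.39 + 5.76 = 12.15 s.
Build time: 1728 × 12.15 s = 20995.2 s, i.e. 5.83 hours.

5.83 hours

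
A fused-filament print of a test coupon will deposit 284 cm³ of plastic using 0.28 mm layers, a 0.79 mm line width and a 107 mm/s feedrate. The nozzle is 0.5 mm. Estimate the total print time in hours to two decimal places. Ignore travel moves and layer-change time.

Bead cross-section = 0.28 × 0.79, so 0.2212 mm².
Toolpath length = 284 cm³ / 0.2212 mm² = 284000 / 0.2212 = 1283906 mm.
Print-move time = 1283906 / 107 = 11999.1 s.
That's 11999.1 s → 3.33 hours.

3.33 hours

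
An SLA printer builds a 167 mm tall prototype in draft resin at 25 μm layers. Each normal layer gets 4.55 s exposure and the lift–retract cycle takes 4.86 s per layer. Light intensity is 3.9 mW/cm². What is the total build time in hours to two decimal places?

Layers = ⌈167/0.025⌉ = 6680.
Each layer takes: 4.55 + 4.86 → 9.41 s.
Build time: 6680 × 9.41 s = 62858.8 s, i.e. 17.46 hours.

17.46 hours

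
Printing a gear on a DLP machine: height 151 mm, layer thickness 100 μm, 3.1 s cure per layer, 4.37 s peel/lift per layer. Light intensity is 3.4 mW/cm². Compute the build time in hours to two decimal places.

Layer count = ceil(151 / 0.1) = 1510.
Per-layer time = 3.1 + 4.37, so 7.47 s.
Build time: 1510 × 7.47 s = 11279.7 s, i.e. 3.13 hours.

3.13 hours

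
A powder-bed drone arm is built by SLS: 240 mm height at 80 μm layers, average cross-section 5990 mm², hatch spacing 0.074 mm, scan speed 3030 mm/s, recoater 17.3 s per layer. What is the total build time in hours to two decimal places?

36.68 hours

Number of layers: 240 / 0.08 → 3000 (rounded up).
Hatch length per layer = 5990 / 0.074 = 80945.9 mm.
Laser time per layer = 80945.9 / 3030, so 26.7148 s.
Time per layer: 26.7148 + 17.3 → 44.0148 s.
3000 layers × 44.0148 s/layer = 132044.4 s, i.e. 36.68 hours.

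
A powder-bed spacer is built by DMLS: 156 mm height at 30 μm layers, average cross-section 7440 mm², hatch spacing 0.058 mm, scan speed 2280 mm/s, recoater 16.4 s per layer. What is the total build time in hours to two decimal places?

104.96 hours

Layer count = ceil(156 / 0.03) = 5200.
Hatch length per layer = 7440 / 0.058, so 128275.9 mm.
Scan time per layer: 128275.9 / 2280 → 56.2614 s.
Per-layer time = 56.2614 + 16.4, so 72.6614 s.
5200 layers × 72.6614 s/layer = 377839.28 s, i.e. 104.96 hours.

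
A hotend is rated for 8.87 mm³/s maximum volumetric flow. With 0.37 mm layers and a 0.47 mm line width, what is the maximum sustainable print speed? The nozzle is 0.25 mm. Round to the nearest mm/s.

51 mm/s

A: 0.37 × 0.47 → 0.1739 mm².
v_max = Q/A = 8.87/0.1739 = 51.01 mm/s → 51 mm/s.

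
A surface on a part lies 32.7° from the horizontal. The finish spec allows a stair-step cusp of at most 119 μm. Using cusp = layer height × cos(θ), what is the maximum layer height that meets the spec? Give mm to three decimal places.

0.141 mm

Layer height = cusp / cos(32.7°) = 0.119 / 0.8415 = 0.141 mm.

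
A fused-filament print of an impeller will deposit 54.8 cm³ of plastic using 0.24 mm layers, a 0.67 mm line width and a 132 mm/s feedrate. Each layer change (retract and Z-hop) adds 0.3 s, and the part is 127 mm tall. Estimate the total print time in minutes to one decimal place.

45.7 minutes

Bead cross-section = 0.24 × 0.67, so 0.1608 mm².
Toolpath length = 54.8 cm³ / 0.1608 mm² = 54800 / 0.1608 = 340796 mm.
Print-move time = 340796 / 132, so 2581.8 s.
Number of layers: 127 / 0.24 → 530 (rounded up).
Layer-change overhead = 530 × 0.3 = 159 s.
Total = 2581.8 + 159 = 2740.8 s = 45.7 minutes.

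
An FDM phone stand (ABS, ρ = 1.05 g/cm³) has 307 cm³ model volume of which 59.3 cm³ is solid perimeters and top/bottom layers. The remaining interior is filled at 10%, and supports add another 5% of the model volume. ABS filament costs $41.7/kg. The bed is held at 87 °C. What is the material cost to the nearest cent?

$4.35

Interior volume = 307 − 59.3, so 247.7 cm³.
Deposited infill = 0.10 × 247.7, so 24.77 cm³.
Support = 0.05 × 307 = 15.35 cm³.
Total extruded: 59.3 + 24.77 + 15.35 → 99.42 cm³.
Mass = 99.42 × 1.05 = 104.391 g.
Cost = 104.391 g / 1000 × $41.7/kg = $4.35.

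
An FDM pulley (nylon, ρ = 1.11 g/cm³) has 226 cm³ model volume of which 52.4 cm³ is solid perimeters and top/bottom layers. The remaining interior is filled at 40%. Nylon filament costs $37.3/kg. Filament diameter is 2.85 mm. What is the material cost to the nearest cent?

$5.04

Infill region: 226 − 52.4 → 173.6 cm³.
Infill deposited = 0.40 × 173.6, so 69.44 cm³.
Deposited volume = 52.4 + 69.44 = 121.84 cm³.
Mass = 121.84 × 1.11 = 135.2424 g.
Cost = 135.2424 g / 1000 × $37.3/kg = $5.04.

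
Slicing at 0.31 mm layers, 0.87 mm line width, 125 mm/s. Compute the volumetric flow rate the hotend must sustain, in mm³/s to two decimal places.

Extrusion cross-section = 0.31 × 0.87, so 0.2697 mm².
Q = v·A = 125 × 0.2697 = 33.71 mm³/s.

33.71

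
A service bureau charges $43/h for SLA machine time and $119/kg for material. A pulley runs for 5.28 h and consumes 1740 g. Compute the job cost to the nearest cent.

Machine-time cost: 43 × 5.28 → $227.04.
Material cost: 119 × 1740/1000 → $207.06.
Job cost: 227.04 + 207.06 = $434.10.

$434.10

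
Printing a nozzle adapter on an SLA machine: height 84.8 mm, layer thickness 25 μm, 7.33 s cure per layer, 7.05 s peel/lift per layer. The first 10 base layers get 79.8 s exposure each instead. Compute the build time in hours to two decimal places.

13.75 hours

Layers = ⌈84.8/0.025⌉ = 3392.
Bottom layers: 10 × (79.8 + 7.05) → 868.5 s.
Regular layers = 3382 × (7.33 + 7.05) = 48633.16 s.
Total = 868.5 + 48633.16 = 49501.66 s = 13.75 hours.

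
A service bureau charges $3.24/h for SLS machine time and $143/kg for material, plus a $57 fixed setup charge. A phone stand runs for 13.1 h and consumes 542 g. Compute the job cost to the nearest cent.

Time charge: 3.24 × 13.1 → $42.444.
Material cost = 143 × 542/1000 = $77.506.
Adding setup: 42.444 + 77.506 + 57 → $176.95.

$176.95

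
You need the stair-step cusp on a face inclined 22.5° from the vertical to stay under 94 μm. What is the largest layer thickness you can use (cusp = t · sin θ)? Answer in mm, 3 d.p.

Layer height = cusp / sin(22.5°) = 0.094 / 0.3827 = 0.246 mm.

0.246 mm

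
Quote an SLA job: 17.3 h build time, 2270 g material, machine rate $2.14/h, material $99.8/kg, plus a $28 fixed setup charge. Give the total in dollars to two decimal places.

$291.57

Machine-time cost = 2.14 × 17.3, so $37.022.
Feedstock cost: 99.8 × 2270/1000 → $226.546.
Adding setup: 37.022 + 226.546 + 28 → 291.568 ≈ $291.57.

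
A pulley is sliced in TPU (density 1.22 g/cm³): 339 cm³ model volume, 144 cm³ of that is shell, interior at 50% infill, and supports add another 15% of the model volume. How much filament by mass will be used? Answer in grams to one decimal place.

Infill region: 339 − 144 → 195 cm³.
Deposited infill: 0.50 × 195 → 97.5 cm³.
Support: 0.15 × 339 → 50.85 cm³.
Deposited volume: 144 + 97.5 + 50.85 → 292.35 cm³.
Mass: 292.35 × 1.22 → 356.667 g.

356.7 g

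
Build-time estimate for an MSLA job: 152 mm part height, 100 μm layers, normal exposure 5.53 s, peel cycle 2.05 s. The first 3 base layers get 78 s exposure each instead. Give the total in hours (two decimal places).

Number of layers: 152 / 0.1 → 1520 (rounded up).
Bottom layers = 3 × (78 + 2.05) = 240.15 s.
Normal layers: 1517 × (5.53 + 2.05) → 11498.86 s.
Total = 240.15 + 11498.86 = 11739.01 s = 3.26 hours.

3.26 hours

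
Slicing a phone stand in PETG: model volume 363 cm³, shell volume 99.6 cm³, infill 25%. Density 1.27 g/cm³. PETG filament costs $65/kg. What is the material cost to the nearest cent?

Interior volume = 363 − 99.6, so 263.4 cm³.
Infill deposited = 0.25 × 263.4 = 65.85 cm³.
Total printed volume = 99.6 + 65.85 = 165.45 cm³.
Mass = 165.45 × 1.27, so 210.1215 g.
Cost = 210.1215 g / 1000 × $65/kg = $13.66.

$13.66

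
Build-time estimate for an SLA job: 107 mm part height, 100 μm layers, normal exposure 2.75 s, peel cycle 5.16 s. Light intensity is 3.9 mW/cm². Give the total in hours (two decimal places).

Layers = ⌈107/0.1⌉ = 1070.
Cycle time = 2.75 + 5.16, so 7.91 s.
Build time: 1070 × 7.91 s = 8463.7 s, i.e. 2.35 hours.

2.35 hours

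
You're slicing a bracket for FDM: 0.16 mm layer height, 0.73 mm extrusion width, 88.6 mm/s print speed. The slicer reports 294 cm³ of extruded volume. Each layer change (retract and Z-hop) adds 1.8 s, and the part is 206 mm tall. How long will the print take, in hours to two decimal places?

8.54 hours

Bead cross-section: 0.16 × 0.73 → 0.1168 mm².
Toolpath length = 294 cm³ / 0.1168 mm² = 294000 / 0.1168 = 2517123.3 mm.
Extrusion time = 2517123.3 / 88.6, so 28410 s.
Layer count = ceil(206 / 0.16) = 1288.
Z-hop total = 1288 × 1.8, so 2318.4 s.
Total = 28410 + 2318.4 = 30728.4 s = 8.54 hours.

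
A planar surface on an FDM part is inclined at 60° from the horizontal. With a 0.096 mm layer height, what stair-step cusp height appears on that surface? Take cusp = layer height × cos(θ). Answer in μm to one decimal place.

h_c = t·cos θ = 0.096 × 0.5000 = 0.048 mm (48.0 μm).

48.0 μm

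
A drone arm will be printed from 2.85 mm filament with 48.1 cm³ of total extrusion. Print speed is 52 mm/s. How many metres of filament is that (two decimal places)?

Cross-section of 2.85 mm filament: π·(2.85/2)² = 6.3794 mm².
Length = 48.1 cm³ / 6.3794 mm² = 48100 / 6.3794 = 7539.89 mm = 7.54 m.

7.54 m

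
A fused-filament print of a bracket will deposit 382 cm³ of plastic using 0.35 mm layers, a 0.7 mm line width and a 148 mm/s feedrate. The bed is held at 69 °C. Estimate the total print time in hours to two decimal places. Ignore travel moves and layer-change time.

Bead cross-section = 0.35 × 0.7, so 0.245 mm².
Path length: 382000 mm³ / 0.245 mm² → 1559183.7 mm.
Print-move time: 1559183.7 / 148 → 10535 s.
In the requested units: 10535 s = 2.93 hours.

2.93 hours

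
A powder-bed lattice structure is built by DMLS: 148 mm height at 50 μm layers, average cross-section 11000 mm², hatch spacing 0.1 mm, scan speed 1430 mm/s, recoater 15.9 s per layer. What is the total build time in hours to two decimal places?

76.32 hours

Layers = ⌈148/0.05⌉ = 2960.
Scan path per layer = 11000 / 0.1, so 110000 mm.
Per-layer scan time = 110000 / 1430 = 76.9231 s.
Per-layer time = 76.9231 + 15.9 = 92.8231 s.
Build time = 2960 × 92.8231 = 274756.376 s = 76.32 hours.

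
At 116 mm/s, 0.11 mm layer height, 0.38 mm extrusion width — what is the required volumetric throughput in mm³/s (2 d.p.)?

4.85

Bead cross-section = 0.11 × 0.38, so 0.0418 mm².
Q = v·A = 116 × 0.0418 = 4.85 mm³/s.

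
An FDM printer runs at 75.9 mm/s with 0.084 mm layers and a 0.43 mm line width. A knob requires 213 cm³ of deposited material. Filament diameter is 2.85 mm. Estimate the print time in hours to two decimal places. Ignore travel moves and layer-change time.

21.58 hours

Bead cross-section = 0.084 × 0.43, so 0.03612 mm².
Toolpath length = 213 cm³ / 0.03612 mm² = 213000 / 0.03612 = 5897010 mm.
Print-move time = 5897010 / 75.9, so 77694.5 s.
That's 77694.5 s → 21.58 hours.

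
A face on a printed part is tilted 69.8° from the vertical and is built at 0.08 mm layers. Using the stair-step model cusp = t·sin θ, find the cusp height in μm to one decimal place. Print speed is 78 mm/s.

h_c = t·sin θ = 0.08 × 0.9385 = 0.07508 mm (75.1 μm).

75.1 μm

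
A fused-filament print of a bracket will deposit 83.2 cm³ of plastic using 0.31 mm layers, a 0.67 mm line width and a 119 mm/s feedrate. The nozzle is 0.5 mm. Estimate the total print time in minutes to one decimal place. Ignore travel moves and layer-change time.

56.1 minutes

Line area = 0.31 × 0.67 = 0.2077 mm².
Toolpath length = 83.2 cm³ / 0.2077 mm² = 83200 / 0.2077 = 400577.8 mm.
Extrusion time = 400577.8 / 119, so 3366.2 s.
Converting: 3366.2 s = 56.1 minutes.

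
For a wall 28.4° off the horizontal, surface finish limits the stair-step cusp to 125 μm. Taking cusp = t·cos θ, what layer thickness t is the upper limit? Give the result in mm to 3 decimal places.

cos(28.4°) = 0.8796; t_max = 0.125/0.8796 = 0.142 mm.

0.142 mm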